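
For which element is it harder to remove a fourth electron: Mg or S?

Consider each +3 ion: Mg³⁺ is already 1 electron into the core; S³⁺ still has 3 valence electrons.
Breaking into a closed-shell core is much more expensive than removing a leftover valence electron — Mg has the largest IE_4 here.
The numbers (kJ/mol): Mg 10543, S 4556.
So the fourth ionization energies run S < Mg.

Mg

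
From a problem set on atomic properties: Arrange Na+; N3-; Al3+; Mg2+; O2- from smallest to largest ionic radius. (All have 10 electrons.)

All of these have 10 electrons, so size is governed by nuclear charge alone: the more protons, the stronger the pull on the same electron cloud, and the smaller the ion.
Nuclear charges: Al3+ (Z=13), Mg2+ (Z=12), Na+ (Z=11), O2- (Z=8), N3- (Z=7).
Smallest to largest: Al3+ < Mg2+ < Na+ < O2- < N3-.

Al3+ < Mg2+ < Na+ < O2- < N3-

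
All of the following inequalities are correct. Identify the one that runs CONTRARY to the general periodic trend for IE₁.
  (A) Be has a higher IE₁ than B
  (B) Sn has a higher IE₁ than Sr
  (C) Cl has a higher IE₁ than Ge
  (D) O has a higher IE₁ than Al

(A)

The general trend: IE₁ increases across a period and decreases down a group.
(A) Be (period 2, group 2) vs B (period 2, group 13): the stated order contradicts the simple trend.
(B) Sn (period 5, group 14) vs Sr (period 5, group 2): the stated order agrees with the simple trend.
(C) Cl (period 3, group 17) vs Ge (period 4, group 14): the stated order agrees with the simple trend.
(D) O (period 2, group 16) vs Al (period 3, group 13): the stated order agrees with the simple trend.
The exception is (A): removing B's lone 2p electron is easier than breaking Be's filled 2s².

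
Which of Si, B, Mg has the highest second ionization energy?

IE_2 is the cost of taking one more electron from the +1 cation: Si⁺ still has 3 valence electrons; B⁺ still has 2 valence electrons; Mg⁺ still has 1 valence electron.
All are still removing valence electrons, so compare the +1 ions as you would atoms: IE_2 generally rises across a period (higher Z_eff) and falls down a group (larger shell), subject to the usual subshell exceptions.
Valence configurations: Si⁺ [Ne]3s²3p¹, B⁺ [He]2s², Mg⁺ [Ne]3s¹.
The numbers (kJ/mol): Si 1577, B 2427, Mg 1451.
Hence IE_2: Mg < Si < B.

B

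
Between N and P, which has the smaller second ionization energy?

The second ionization energy removes an electron from the +1 ion. For each element: N⁺ still has 4 valence electrons; P⁺ still has 4 valence electrons.
All are still removing valence electrons, so compare the +1 ions as you would atoms: IE_2 generally rises across a period (higher Z_eff) and falls down a group (larger shell), subject to the usual subshell exceptions.
Valence configurations: N⁺ [He]2s²2p², P⁺ [Ne]3s²3p².
Approximate IE_2 values (kJ/mol): N 2856, P 1907.
Overall IE_2 order: P < N.

P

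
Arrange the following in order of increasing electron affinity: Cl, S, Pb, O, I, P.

Pb, P, O, S, I, Cl

Atoms with high Z_eff and room in the valence shell (especially the halogens) have the most exothermic electron affinities.
These span different periods and groups, so the two trends combine.
P > Pb: relative to Pb, both the across-period and down-group shifts push P's electron affinity up.
O > P: both effects reinforce here, so O is clearly the higher of the two.
S > O: this pair runs against the simple trend — see the exception note.
I > S: the two effects oppose for this pair; the across-period effect wins (295 vs 200 kJ/mol).
Cl > I: they share group 17; the group trend gives Cl the larger value.
Note the exception: S has a higher electron affinity than O, contrary to the simple trend — the compact 2p subshell of O repels the added electron more than S's larger 3p does.
For reference (kJ/mol): O 141, P 72, S 200, Cl 349, I 295, Pb 35.
So from lowest to highest: Pb < P < O < S < I < Cl.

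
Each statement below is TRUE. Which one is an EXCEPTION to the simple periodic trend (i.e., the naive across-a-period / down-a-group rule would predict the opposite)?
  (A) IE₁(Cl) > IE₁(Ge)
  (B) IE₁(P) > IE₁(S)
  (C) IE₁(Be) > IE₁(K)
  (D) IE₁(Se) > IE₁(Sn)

The general trend: first ionisation energy increases across a period and decreases down a group.
(A) Cl (period 3, group 17) vs Ge (period 4, group 14): the stated order agrees with the simple trend.
(B) P (period 3, group 15) vs S (period 3, group 16): the stated order contradicts the simple trend.
(C) Be (period 2, group 2) vs K (period 4, group 1): the stated order agrees with the simple trend.
(D) Se (period 4, group 16) vs Sn (period 5, group 14): the stated order agrees with the simple trend.
The exception is (B): S (3p⁴) ionizes more easily than half-filled P (3p³) because the paired 3p electron in S is pushed out by e⁻–e⁻ repulsion.

(B)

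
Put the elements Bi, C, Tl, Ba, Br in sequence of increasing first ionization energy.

Ba, Tl, Bi, C, Br

Removing the outermost electron gets harder across a period and easier down a group.
These span different periods and groups, so the two trends combine.
Tl > Ba: both are in period 6; the period trend gives Tl the larger value.
Bi > Tl: Bi lies to the right of Tl in period 6, so the across-period effect alone puts Bi higher.
C > Bi: the two effects oppose for this pair; the down-group effect wins (1086 vs 703 kJ/mol).
Br > C: period and group pull opposite ways; the across-period shift dominates (1140 vs 1086 kJ/mol).
Tabulated first ionization energy (kJ/mol): C 1086, Br 1140, Ba 503, Tl 589, Bi 703.
So from lowest to highest: Ba < Tl < Bi < C < Br.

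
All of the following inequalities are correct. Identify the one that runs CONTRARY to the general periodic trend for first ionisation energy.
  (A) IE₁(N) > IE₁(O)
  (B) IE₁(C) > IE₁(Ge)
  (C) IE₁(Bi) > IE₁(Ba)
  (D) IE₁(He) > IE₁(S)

(A)

The general trend: first ionisation energy increases across a period and decreases down a group.
(A) N (period 2, group 15) vs O (period 2, group 16): the stated order contradicts the simple trend.
(B) C (period 2, group 14) vs Ge (period 4, group 14): the stated order agrees with the simple trend.
(C) Bi (period 6, group 15) vs Ba (period 6, group 2): the stated order agrees with the simple trend.
(D) He (period 1, group 18) vs S (period 3, group 16): the stated order agrees with the simple trend.
The exception is (A): pairing an electron in O's 2p⁴ costs repulsion energy, so O ionizes more easily than half-filled N (2p³).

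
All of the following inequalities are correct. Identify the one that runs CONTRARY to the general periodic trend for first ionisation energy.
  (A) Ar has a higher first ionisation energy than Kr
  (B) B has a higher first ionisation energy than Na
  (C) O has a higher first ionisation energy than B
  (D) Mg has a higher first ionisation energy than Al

The general trend: first ionisation energy increases across a period and decreases down a group.
(A) Ar (period 3, group 18) vs Kr (period 4, group 18): the stated order agrees with the simple trend.
(B) B (period 2, group 13) vs Na (period 3, group 1): the stated order agrees with the simple trend.
(C) O (period 2, group 16) vs B (period 2, group 13): the stated order agrees with the simple trend.
(D) Mg (period 3, group 2) vs Al (period 3, group 13): the stated order contradicts the simple trend.
The exception is (D): Al's single 3p electron is easier to remove than one from Mg's filled 3s².

(D)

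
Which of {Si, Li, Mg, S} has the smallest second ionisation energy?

The second ionization energy removes an electron from the +1 ion. For each element: Si⁺ still has 3 valence electrons; Li⁺ is the bare [He] core; Mg⁺ still has 1 valence electron; S⁺ still has 5 valence electrons.
Pulling an electron out of a noble-gas core costs far more than removing a remaining valence electron, so Li sits at the high end of IE_2.
Valence configurations: Si⁺ [Ne]3s²3p¹, Mg⁺ [Ne]3s¹, S⁺ [Ne]3s²3p³.
Approximate IE_2 values (kJ/mol): Si 1577, Li 7298, Mg 1451, S 2252.
So the second ionization energies run Mg < Si < S < Li.

Mg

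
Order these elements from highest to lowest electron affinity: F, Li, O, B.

Li is in period 2, group 1; B is in period 2, group 13; O is in period 2, group 16; F is in period 2, group 17.
Atoms with high Z_eff and room in the valence shell (especially the halogens) have the most exothermic electron affinities.
All lie in period 2; the across-period trend (electron affinity increases left to right) applies, with the exception below.
Note the exception: Li has a higher electron affinity than B, contrary to the simple trend — B's ns²np¹ configuration gives only a small electron affinity — the sparsely filled np subshell binds an added electron weakly.
Tabulated electron affinity (kJ/mol): Li 60, B 27, O 141, F 328.
So from highest to lowest: F > O > Li > B.

F > O > Li > B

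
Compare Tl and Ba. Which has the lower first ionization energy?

Ba

Removing the outermost electron gets harder across a period and easier down a group.
All lie in period 6, so first ionization energy increases left to right.
So Ba has the lower first ionization energy (Ba < Tl).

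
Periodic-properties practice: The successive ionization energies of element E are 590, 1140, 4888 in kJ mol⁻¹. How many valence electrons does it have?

Look for the largest jump between consecutive ionization energies: IE3/IE2 ≈ 4.3, far larger than any earlier ratio.
That jump marks the point where a core electron is being removed. So the atom has 2 valence electrons.

2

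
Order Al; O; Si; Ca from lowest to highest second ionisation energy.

Ca < Si < Al < O

Consider each +1 ion: Al⁺ still has 2 valence electrons; O⁺ still has 5 valence electrons; Si⁺ still has 3 valence electrons; Ca⁺ still has 1 valence electron.
All are still removing valence electrons, so compare the +1 ions as you would atoms: IE_2 generally rises across a period (higher Z_eff) and falls down a group (larger shell), subject to the usual subshell exceptions.
Valence configurations: Al⁺ [Ne]3s², O⁺ [He]2s²2p³, Si⁺ [Ne]3s²3p¹, Ca⁺ [Ar]4s¹.
Si⁺ loses a lone 3p electron whereas Al⁺ must break into a filled 3s² pair, so IE_2(Al) > IE_2(Si) even though Si has the higher nuclear charge.
Approximate IE_2 values (kJ/mol): Al 1817, O 3388, Si 1577, Ca 1145.
So the second ionization energies run Ca < Si < Al < O.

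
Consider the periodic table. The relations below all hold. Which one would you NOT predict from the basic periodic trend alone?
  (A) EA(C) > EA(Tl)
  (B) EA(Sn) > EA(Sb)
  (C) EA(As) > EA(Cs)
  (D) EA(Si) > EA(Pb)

(B)

The general trend: electron affinity increases across a period and decreases down a group.
(A) C (period 2, group 14) vs Tl (period 6, group 13): the stated order agrees with the simple trend.
(B) Sn (period 5, group 14) vs Sb (period 5, group 15): the stated order contradicts the simple trend.
(C) As (period 4, group 15) vs Cs (period 6, group 1): the stated order agrees with the simple trend.
(D) Si (period 3, group 14) vs Pb (period 6, group 14): the stated order agrees with the simple trend.
The exception is (B): adding an electron to Sb's half-filled 5p³ is unfavourable, so Sn has the more exothermic EA.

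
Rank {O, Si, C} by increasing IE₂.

The second ionization energy removes an electron from the +1 ion. For each element: O⁺ still has 5 valence electrons; Si⁺ still has 3 valence electrons; C⁺ still has 3 valence electrons.
All are still removing valence electrons, so compare the +1 ions as you would atoms: IE_2 generally rises across a period (higher Z_eff) and falls down a group (larger shell), subject to the usual subshell exceptions.
Valence configurations: O⁺ [He]2s²2p³, Si⁺ [Ne]3s²3p¹, C⁺ [He]2s²2p¹.
Approximate IE_2 values (kJ/mol): O 3388, Si 1577, C 2353.
So the second ionization energies run Si < C < O.

Si < C < O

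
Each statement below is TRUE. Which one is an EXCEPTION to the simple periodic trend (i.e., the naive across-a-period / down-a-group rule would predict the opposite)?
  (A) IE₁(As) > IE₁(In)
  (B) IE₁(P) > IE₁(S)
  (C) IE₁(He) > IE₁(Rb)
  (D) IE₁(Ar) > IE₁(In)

(B)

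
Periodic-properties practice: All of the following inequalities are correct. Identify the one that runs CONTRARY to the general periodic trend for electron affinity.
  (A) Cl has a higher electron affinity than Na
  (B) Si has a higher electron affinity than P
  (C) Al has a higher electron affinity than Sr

The general trend: electron affinity increases across a period and decreases down a group.
(A) Cl (period 3, group 17) vs Na (period 3, group 1): the stated order agrees with the simple trend.
(B) Si (period 3, group 14) vs P (period 3, group 15): the stated order contradicts the simple trend.
(C) Al (period 3, group 13) vs Sr (period 5, group 2): the stated order agrees with the simple trend.
The exception is (B): adding an electron to P's half-filled 3p³ is unfavourable, so Si (3p²) has the more exothermic EA.

(B)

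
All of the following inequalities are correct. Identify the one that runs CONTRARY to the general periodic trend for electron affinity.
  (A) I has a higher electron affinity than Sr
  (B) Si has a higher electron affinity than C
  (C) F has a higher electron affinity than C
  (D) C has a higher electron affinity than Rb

The general trend: electron affinity increases across a period and decreases down a group.
(A) I (period 5, group 17) vs Sr (period 5, group 2): the stated order agrees with the simple trend.
(B) Si (period 3, group 14) vs C (period 2, group 14): the stated order contradicts the simple trend.
(C) F (period 2, group 17) vs C (period 2, group 14): the stated order agrees with the simple trend.
(D) C (period 2, group 14) vs Rb (period 5, group 1): the stated order agrees with the simple trend.
The exception is (B): Si's larger, more diffuse 3p orbitals accept an added electron slightly more readily than C's compact 2p.

(B)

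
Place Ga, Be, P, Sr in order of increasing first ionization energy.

Be is in period 2, group 2; P is in period 3, group 15; Ga is in period 4, group 13; Sr is in period 5, group 2.
First ionization energy rises across a period (greater Z_eff holds electrons more tightly) and falls down a group (valence electrons are farther from the nucleus).
Here both period and group differ, so the two effects have to be weighed against each other.
Ga > Sr: both effects reinforce here, so Ga is clearly the higher of the two.
Be > Ga: the two effects oppose for this pair; the down-group effect wins (900 vs 579 kJ/mol).
P > Be: period and group pull opposite ways; the across-period shift dominates (1012 vs 900 kJ/mol).
For reference (kJ/mol): Be 900, P 1012, Ga 579, Sr 550.
So from lowest to highest: Sr < Ga < Be < P.

Sr < Ga < Be < P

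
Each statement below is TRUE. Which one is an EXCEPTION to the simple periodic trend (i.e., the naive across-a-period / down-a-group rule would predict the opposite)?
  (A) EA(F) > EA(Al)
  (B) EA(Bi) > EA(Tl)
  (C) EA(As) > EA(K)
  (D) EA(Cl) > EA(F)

(D)

The general trend: electron affinity increases across a period and decreases down a group.
(A) F (period 2, group 17) vs Al (period 3, group 13): the stated order agrees with the simple trend.
(B) Bi (period 6, group 15) vs Tl (period 6, group 13): the stated order agrees with the simple trend.
(C) As (period 4, group 15) vs K (period 4, group 1): the stated order agrees with the simple trend.
(D) Cl (period 3, group 17) vs F (period 2, group 17): the stated order contradicts the simple trend.
The exception is (D): F's small 2p subshell makes the incoming electron feel strong e⁻–e⁻ repulsion, so Cl actually releases more energy on gaining an electron.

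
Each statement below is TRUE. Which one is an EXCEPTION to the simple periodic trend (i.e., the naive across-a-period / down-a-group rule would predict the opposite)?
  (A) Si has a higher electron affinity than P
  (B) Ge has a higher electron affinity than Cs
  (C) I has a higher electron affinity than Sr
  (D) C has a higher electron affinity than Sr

The general trend: electron affinity increases across a period and decreases down a group.
(A) Si (period 3, group 14) vs P (period 3, group 15): the stated order contradicts the simple trend.
(B) Ge (period 4, group 14) vs Cs (period 6, group 1): the stated order agrees with the simple trend.
(C) I (period 5, group 17) vs Sr (period 5, group 2): the stated order agrees with the simple trend.
(D) C (period 2, group 14) vs Sr (period 5, group 2): the stated order agrees with the simple trend.
The exception is (A): adding an electron to P's half-filled 3p³ is unfavourable, so Si (3p²) has the more exothermic EA.

(A)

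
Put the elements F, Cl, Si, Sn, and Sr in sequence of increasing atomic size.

F < Cl < Si < Sn < Sr

F is in period 2, group 17; Si is in period 3, group 14; Cl is in period 3, group 17; Sr is in period 5, group 2; Sn is in period 5, group 14.
Radius decreases left→right (rising Z_eff, same n) and increases top→bottom (higher n).
Neither a single period nor a single group — weigh both effects.
Cl > F: they share group 17; the group trend gives Cl the larger value.
Si > Cl: both are in period 3; the period trend gives Si the larger value.
Sn > Si: Sn sits below Si in group 14, so the down-group effect alone puts Sn larger.
Sr > Sn: Sr lies to the left of Sn in period 5, so the across-period effect alone puts Sr larger.
Approximate values (pm): F 64, Si 116, Cl 99, Sr 185, Sn 140.
So from smallest to largest: F < Cl < Si < Sn < Sr.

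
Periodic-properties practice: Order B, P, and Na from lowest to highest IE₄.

After 3 electrons have been removed, what remains? B³⁺ is the bare [He] core; P³⁺ still has 2 valence electrons; Na³⁺ is already 2 electrons into the core.
Core electrons are held far more tightly than valence electrons, so Na and B top the IE_4 order.
Approximate IE_4 values (kJ/mol): B 25026, P 4964, Na 9543.
Hence IE_4: P < Na < B.

P < Na < B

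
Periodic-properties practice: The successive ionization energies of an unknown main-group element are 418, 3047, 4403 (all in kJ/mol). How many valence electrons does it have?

Look for the largest jump between consecutive ionization energies: IE2/IE1 ≈ 7.3, far larger than any earlier ratio.
That jump marks the point where a core electron is being removed. So the atom has 1 valence electron.

1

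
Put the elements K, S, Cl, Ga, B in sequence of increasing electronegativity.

EN rises left→right (higher Z_eff, smaller atoms) and falls top→bottom (larger, more shielded atoms).
Neither a single period nor a single group — weigh both effects.
Ga > K: both are in period 4; the period trend gives Ga the larger value.
B > Ga: they share group 13; the group trend gives B the larger value.
S > B: the two effects oppose for this pair; the across-period effect wins (2.58 vs 2.04).
Cl > S: both are in period 3; the period trend gives Cl the larger value.
For reference (Pauling): B 2.04, S 2.58, Cl 3.16, K 0.82, Ga 1.81.
So from lowest to highest: K < Ga < B < S < Cl.

K < Ga < B < S < Cl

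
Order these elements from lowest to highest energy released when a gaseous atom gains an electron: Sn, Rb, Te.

Atoms with high Z_eff and room in the valence shell (especially the halogens) have the most exothermic electron affinities.
All lie in period 5, so electron affinity increases left to right.
So from lowest to highest: Rb < Sn < Te.

Rb, Sn, Te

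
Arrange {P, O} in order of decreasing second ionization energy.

O > P

After 1 electron has been removed, what remains? P⁺ still has 4 valence electrons; O⁺ still has 5 valence electrons.
All are still removing valence electrons, so compare the +1 ions as you would atoms: IE_2 generally rises across a period (higher Z_eff) and falls down a group (larger shell), subject to the usual subshell exceptions.
Valence configurations: P⁺ [Ne]3s²3p², O⁺ [He]2s²2p³.
Tabulated IE_2 (kJ/mol): P 1907, O 3388.
Putting it together, IE_2: P < O.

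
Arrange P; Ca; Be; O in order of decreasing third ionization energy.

After 2 electrons have been removed, what remains? P²⁺ still has 3 valence electrons; Ca²⁺ is the bare [Ar] core; Be²⁺ is the bare [He] core; O²⁺ still has 4 valence electrons.
Usually core removal costs more than valence removal, but here the competition is close: a tightly held n=2 valence electron can cost more to remove than an n=3 core electron, so the actual values have to decide it.
Valence configurations: P²⁺ [Ne]3s²3p¹, O²⁺ [He]2s²2p².
Approximate IE_3 values (kJ/mol): P 2914, Ca 4912, Be 14849, O 5300.
Overall IE_3 order: P < Ca < O < Be.

Be > O > Ca > P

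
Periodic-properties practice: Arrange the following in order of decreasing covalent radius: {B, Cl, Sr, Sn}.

Sr > Sn > Cl > B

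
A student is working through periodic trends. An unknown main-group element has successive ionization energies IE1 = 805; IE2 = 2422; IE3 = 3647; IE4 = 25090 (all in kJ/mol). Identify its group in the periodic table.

Group 13

Look for the largest jump between consecutive ionization energies: IE4/IE3 ≈ 6.9, far larger than any earlier ratio.
That jump marks the point where a core electron is being removed. So the atom has 3 valence electrons.
A main-group element with 3 valence electrons is in group 13.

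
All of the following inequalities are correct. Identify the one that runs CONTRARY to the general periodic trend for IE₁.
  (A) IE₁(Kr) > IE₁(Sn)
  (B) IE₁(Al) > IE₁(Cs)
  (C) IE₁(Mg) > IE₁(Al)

(C)

The general trend: IE₁ increases across a period and decreases down a group.
(A) Kr (period 4, group 18) vs Sn (period 5, group 14): the stated order agrees with the simple trend.
(B) Al (period 3, group 13) vs Cs (period 6, group 1): the stated order agrees with the simple trend.
(C) Mg (period 3, group 2) vs Al (period 3, group 13): the stated order contradicts the simple trend.
The exception is (C): Al's single 3p electron is easier to remove than one from Mg's filled 3s².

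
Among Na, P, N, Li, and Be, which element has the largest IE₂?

Li

The second ionization energy removes an electron from the +1 ion. For each element: Na⁺ is the bare [Ne] core; P⁺ still has 4 valence electrons; N⁺ still has 4 valence electrons; Li⁺ is the bare [He] core; Be⁺ still has 1 valence electron.
Breaking into a closed-shell core is much more expensive than removing a leftover valence electron — Na and Li have the largest IE_2 here.
Valence configurations: P⁺ [Ne]3s²3p², N⁺ [He]2s²2p², Be⁺ [He]2s¹.
Tabulated IE_2 (kJ/mol): Na 4562, P 1907, N 2856, Li 7298, Be 1757.
Hence IE_2: Be < P < N < Na < Li.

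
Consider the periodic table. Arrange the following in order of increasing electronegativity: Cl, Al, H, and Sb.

H is in period 1, group 1; Al is in period 3, group 13; Cl is in period 3, group 17; Sb is in period 5, group 15.
Atoms toward the upper right of the periodic table pull bonding electrons most strongly.
These span different periods and groups, so the two trends combine.
Sb > Al: the two effects oppose for this pair; the across-period effect wins (2.05 vs 1.61).
H > Sb: the two effects oppose for this pair; the down-group effect wins (2.20 vs 2.05).
Cl > H: the two effects oppose for this pair; the across-period effect wins (3.16 vs 2.20).
For reference (Pauling): H 2.20, Al 1.61, Cl 3.16, Sb 2.05.
So from lowest to highest: Al < Sb < H < Cl.

Al < Sb < H < Cl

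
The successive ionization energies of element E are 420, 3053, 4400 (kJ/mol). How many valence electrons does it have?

1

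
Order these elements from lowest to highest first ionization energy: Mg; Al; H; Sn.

Al < Sn < Mg < H

H is in period 1, group 1; Mg is in period 3, group 2; Al is in period 3, group 13; Sn is in period 5, group 14.
Across a period the outer electron is held more tightly (higher IE₁); down a group it sits in a higher shell, more shielded, and comes off more easily.
These span different periods and groups, so the two trends combine.
Sn > Al: the two effects oppose for this pair; the across-period effect wins (709 vs 578 kJ/mol).
Mg > Sn: the two effects oppose for this pair; the down-group effect wins (738 vs 709 kJ/mol).
H > Mg: the two effects oppose for this pair; the down-group effect wins (1312 vs 738 kJ/mol).
Note the exception: Mg has a higher first ionization energy than Al, contrary to the simple trend — Al's single 3p electron is easier to remove than one from Mg's filled 3s².
Approximate values (kJ/mol): H 1312, Mg 738, Al 578, Sn 709.
So from lowest to highest: Al < Sn < Mg < H.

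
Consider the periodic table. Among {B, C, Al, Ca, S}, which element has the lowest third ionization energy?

Al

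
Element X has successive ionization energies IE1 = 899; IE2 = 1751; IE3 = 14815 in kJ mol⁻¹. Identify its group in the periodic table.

Group 2

Look for the largest jump between consecutive ionization energies: IE3/IE2 ≈ 8.5, far larger than any earlier ratio.
That jump marks the point where a core electron is being removed. So the atom has 2 valence electrons.
A main-group element with 2 valence electrons is in group 2.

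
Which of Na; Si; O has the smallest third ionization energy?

Si

After 2 electrons have been removed, what remains? Na²⁺ is already 1 electron into the core; Si²⁺ still has 2 valence electrons; O²⁺ still has 4 valence electrons.
Pulling an electron out of a noble-gas core costs far more than removing a remaining valence electron, so Na sits at the high end of IE_3.
Valence configurations: Si²⁺ [Ne]3s², O²⁺ [He]2s²2p².
Approximate IE_3 values (kJ/mol): Na 6910, Si 3232, O 5300.
Overall IE_3 order: Si < O < Na.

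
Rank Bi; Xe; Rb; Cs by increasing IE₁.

Cs < Rb < Bi < Xe

Rb is in period 5, group 1; Xe is in period 5, group 18; Cs is in period 6, group 1; Bi is in period 6, group 15.
First ionization energy rises across a period (greater Z_eff holds electrons more tightly) and falls down a group (valence electrons are farther from the nucleus).
Here both period and group differ, so the two effects have to be weighed against each other.
Rb > Cs: Rb sits above Cs in group 1, so the down-group effect alone puts Rb higher.
Bi > Rb: period and group pull opposite ways; the across-period shift dominates (703 vs 403 kJ/mol).
Xe > Bi: relative to Bi, both the across-period and down-group shifts push Xe's first ionization energy up.
Tabulated first ionization energy (kJ/mol): Rb 403, Xe 1170, Cs 376, Bi 703.
So from lowest to highest: Cs < Rb < Bi < Xe.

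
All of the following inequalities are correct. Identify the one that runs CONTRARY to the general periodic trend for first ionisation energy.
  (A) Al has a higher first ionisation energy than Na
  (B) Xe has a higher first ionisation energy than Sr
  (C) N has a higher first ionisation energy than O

The general trend: first ionisation energy increases across a period and decreases down a group.
(A) Al (period 3, group 13) vs Na (period 3, group 1): the stated order agrees with the simple trend.
(B) Xe (period 5, group 18) vs Sr (period 5, group 2): the stated order agrees with the simple trend.
(C) N (period 2, group 15) vs O (period 2, group 16): the stated order contradicts the simple trend.
The exception is (C): pairing an electron in O's 2p⁴ costs repulsion energy, so O ionizes more easily than half-filled N (2p³).

(C)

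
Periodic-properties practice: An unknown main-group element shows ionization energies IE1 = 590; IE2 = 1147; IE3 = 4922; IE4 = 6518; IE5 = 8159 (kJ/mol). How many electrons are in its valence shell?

2

Look for the largest jump between consecutive ionization energies: IE3/IE2 ≈ 4.3, far larger than any earlier ratio.
That jump marks the point where a core electron is being removed. So the atom has 2 valence electrons.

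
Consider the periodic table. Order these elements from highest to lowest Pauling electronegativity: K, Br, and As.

Br > As > K

EN rises left→right (higher Z_eff, smaller atoms) and falls top→bottom (larger, more shielded atoms).
All lie in period 4, so electronegativity increases left to right.
So from highest to lowest: Br > As > K.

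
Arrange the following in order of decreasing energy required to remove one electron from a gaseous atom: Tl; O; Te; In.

First ionization energy rises across a period (greater Z_eff holds electrons more tightly) and falls down a group (valence electrons are farther from the nucleus).
These span different periods and groups, so the two trends combine.
Tl > In: this pair runs against the simple trend — see the exception note.
Te > Tl: relative to Tl, both the across-period and down-group shifts push Te's first ionization energy up.
O > Te: they share group 16; the group trend gives O the larger value.
Note the exception: Tl has a higher first ionization energy than In, contrary to the simple trend — relativistic 6s stabilisation and poor 4f/5d shielding distort the trend for the heavy p-block elements.
For reference (kJ/mol): O 1314, In 558, Te 869, Tl 589.
So from highest to lowest: O > Te > Tl > In.

O, Te, Tl, In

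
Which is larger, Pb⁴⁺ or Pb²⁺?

Both ions have Z = 82 protons, but Pb⁴⁺ has lost more electrons, so its remaining electrons feel a larger effective nuclear charge per electron and are pulled in more tightly.
Higher positive charge → smaller ion, so Pb²⁺ > Pb⁴⁺.

Pb²⁺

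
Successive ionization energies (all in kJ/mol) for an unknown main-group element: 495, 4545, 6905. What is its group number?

Look for the largest jump between consecutive ionization energies: IE2/IE1 ≈ 9.2, far larger than any earlier ratio.
That jump marks the point where a core electron is being removed. So the atom has 1 valence electron.
A main-group element with 1 valence electron is in group 1.

Group 1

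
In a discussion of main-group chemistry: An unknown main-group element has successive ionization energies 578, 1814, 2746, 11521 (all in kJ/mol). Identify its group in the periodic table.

Group 13

Look for the largest jump between consecutive ionization energies: IE4/IE3 ≈ 4.2, far larger than any earlier ratio.
That jump marks the point where a core electron is being removed. So the atom has 3 valence electrons.
A main-group element with 3 valence electrons is in group 13.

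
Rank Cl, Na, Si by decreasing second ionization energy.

The second ionization energy removes an electron from the +1 ion. For each element: Cl⁺ still has 6 valence electrons; Na⁺ is the bare [Ne] core; Si⁺ still has 3 valence electrons.
Pulling an electron out of a noble-gas core costs far more than removing a remaining valence electron, so Na sits at the high end of IE_2.
Valence configurations: Cl⁺ [Ne]3s²3p⁴, Si⁺ [Ne]3s²3p¹.
The numbers (kJ/mol): Cl 2298, Na 4562, Si 1577.
So the second ionization energies run Si < Cl < Na.

Na, Cl, Si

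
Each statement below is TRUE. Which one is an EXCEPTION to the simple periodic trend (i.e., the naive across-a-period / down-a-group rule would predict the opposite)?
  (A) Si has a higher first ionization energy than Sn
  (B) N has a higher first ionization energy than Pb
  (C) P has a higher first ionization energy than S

(C)

The general trend: first ionization energy increases across a period and decreases down a group.
(A) Si (period 3, group 14) vs Sn (period 5, group 14): the stated order agrees with the simple trend.
(B) N (period 2, group 15) vs Pb (period 6, group 14): the stated order agrees with the simple trend.
(C) P (period 3, group 15) vs S (period 3, group 16): the stated order contradicts the simple trend.
The exception is (C): S (3p⁴) ionizes more easily than half-filled P (3p³) because the paired 3p electron in S is pushed out by e⁻–e⁻ repulsion.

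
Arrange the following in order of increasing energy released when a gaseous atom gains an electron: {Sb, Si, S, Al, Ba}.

Ba, Al, Sb, Si, S

Al is in period 3, group 13; Si is in period 3, group 14; S is in period 3, group 16; Sb is in period 5, group 15; Ba is in period 6, group 2.
Atoms with high Z_eff and room in the valence shell (especially the halogens) have the most exothermic electron affinities.
Neither a single period nor a single group — weigh both effects.
Al > Ba: relative to Ba, both the across-period and down-group shifts push Al's electron affinity up.
Sb > Al: period and group pull opposite ways; the across-period shift dominates (103 vs 42 kJ/mol).
Si > Sb: the two effects oppose for this pair; the down-group effect wins (134 vs 103 kJ/mol).
S > Si: both are in period 3; the period trend gives S the larger value.
Approximate values (kJ/mol): Al 42, Si 134, S 200, Sb 103, Ba 14.
So from lowest to highest: Ba < Al < Sb < Si < S.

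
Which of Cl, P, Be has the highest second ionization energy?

The second ionization energy removes an electron from the +1 ion. For each element: Cl⁺ still has 6 valence electrons; P⁺ still has 4 valence electrons; Be⁺ still has 1 valence electron.
All are still removing valence electrons, so compare the +1 ions as you would atoms: IE_2 generally rises across a period (higher Z_eff) and falls down a group (larger shell), subject to the usual subshell exceptions.
Valence configurations: Cl⁺ [Ne]3s²3p⁴, P⁺ [Ne]3s²3p², Be⁺ [He]2s¹.
Approximate IE_2 values (kJ/mol): Cl 2298, P 1907, Be 1757.
Hence IE_2: Be < P < Cl.

Cl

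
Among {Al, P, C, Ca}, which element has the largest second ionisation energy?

After 1 electron has been removed, what remains? Al⁺ still has 2 valence electrons; P⁺ still has 4 valence electrons; C⁺ still has 3 valence electrons; Ca⁺ still has 1 valence electron.
All are still removing valence electrons, so compare the +1 ions as you would atoms: IE_2 generally rises across a period (higher Z_eff) and falls down a group (larger shell), subject to the usual subshell exceptions.
Valence configurations: Al⁺ [Ne]3s², P⁺ [Ne]3s²3p², C⁺ [He]2s²2p¹, Ca⁺ [Ar]4s¹.
The numbers (kJ/mol): Al 1817, P 1907, C 2353, Ca 1145.
Overall IE_2 order: Ca < Al < P < C.

C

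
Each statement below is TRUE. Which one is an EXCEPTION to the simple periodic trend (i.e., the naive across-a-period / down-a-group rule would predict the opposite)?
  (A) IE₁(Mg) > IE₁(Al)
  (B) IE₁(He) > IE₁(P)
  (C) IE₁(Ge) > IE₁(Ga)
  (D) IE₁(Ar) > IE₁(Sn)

(A)

The general trend: first ionisation energy increases across a period and decreases down a group.
(A) Mg (period 3, group 2) vs Al (period 3, group 13): the stated order contradicts the simple trend.
(B) He (period 1, group 18) vs P (period 3, group 15): the stated order agrees with the simple trend.
(C) Ge (period 4, group 14) vs Ga (period 4, group 13): the stated order agrees with the simple trend.
(D) Ar (period 3, group 18) vs Sn (period 5, group 14): the stated order agrees with the simple trend.
The exception is (A): Al's single 3p electron is easier to remove than one from Mg's filled 3s².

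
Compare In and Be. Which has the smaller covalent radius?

Be is in period 2, group 2; In is in period 5, group 13.
Moving right in a period, electrons are added to the same shell under a stronger nuclear pull, so atoms get smaller; moving down, a new shell is opened and atoms get larger.
These span different periods and groups, so the two trends combine.
In > Be: the two effects oppose for this pair; the down-group effect wins (142 vs 102 pm).
For reference (pm): Be 102, In 142.
So Be has the smaller covalent radius (Be < In).

Be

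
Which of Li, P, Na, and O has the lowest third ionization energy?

IE_3 is the cost of taking one more electron from the +2 cation: Li²⁺ is already 1 electron into the core; P²⁺ still has 3 valence electrons; Na²⁺ is already 1 electron into the core; O²⁺ still has 4 valence electrons.
Core electrons are held far more tightly than valence electrons, so Na and Li top the IE_3 order.
Valence configurations: P²⁺ [Ne]3s²3p¹, O²⁺ [He]2s²2p².
Approximate IE_3 values (kJ/mol): Li 11815, P 2914, Na 6910, O 5300.
Putting it together, IE_3: P < O < Na < Li.

P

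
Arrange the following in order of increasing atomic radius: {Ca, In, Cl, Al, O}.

O is in period 2, group 16; Al is in period 3, group 13; Cl is in period 3, group 17; Ca is in period 4, group 2; In is in period 5, group 13.
Moving right in a period, electrons are added to the same shell under a stronger nuclear pull, so atoms get smaller; moving down, a new shell is opened and atoms get larger.
These span different periods and groups, so the two trends combine.
Cl > O: the two effects oppose for this pair; the down-group effect wins (99 vs 63 pm).
Al > Cl: both are in period 3; the period trend gives Al the larger value.
In > Al: In sits below Al in group 13, so the down-group effect alone puts In larger.
Ca > In: the two effects oppose for this pair; the across-period effect wins (171 vs 142 pm).
Approximate values (pm): O 63, Al 126, Cl 99, Ca 171, In 142.
So from smallest to largest: O < Cl < Al < In < Ca.

O, Cl, Al, In, Ca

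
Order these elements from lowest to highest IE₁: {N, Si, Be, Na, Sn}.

Na < Sn < Si < Be < N

Be is in period 2, group 2; N is in period 2, group 15; Na is in period 3, group 1; Si is in period 3, group 14; Sn is in period 5, group 14.
First ionization energy rises across a period (greater Z_eff holds electrons more tightly) and falls down a group (valence electrons are farther from the nucleus).
Here both period and group differ, so the two effects have to be weighed against each other.
Sn > Na: the two effects oppose for this pair; the across-period effect wins (709 vs 496 kJ/mol).
Si > Sn: they share group 14; the group trend gives Si the larger value.
Be > Si: period and group pull opposite ways; the down-group shift dominates (900 vs 786 kJ/mol).
N > Be: both are in period 2; the period trend gives N the larger value.
Approximate values (kJ/mol): Be 900, N 1402, Na 496, Si 786, Sn 709.
So from lowest to highest: Na < Sn < Si < Be < N.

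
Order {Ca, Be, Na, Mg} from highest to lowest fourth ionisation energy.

Be > Mg > Na > Ca

IE_4 is the cost of taking one more electron from the +3 cation: Ca³⁺ is already 1 electron into the core; Be³⁺ is already 1 electron into the core; Na³⁺ is already 2 electrons into the core; Mg³⁺ is already 1 electron into the core.
All of these are removing an electron from a noble-gas core or deeper; the smaller core (lower principal quantum number) is held far more tightly, and within a period the higher nuclear charge binds the same core more tightly.
Approximate IE_4 values (kJ/mol): Ca 6491, Be 21007, Na 9543, Mg 10543.
Putting it together, IE_4: Ca < Na < Mg < Be.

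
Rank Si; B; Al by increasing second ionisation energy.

Si < Al < B

After 1 electron has been removed, what remains? Si⁺ still has 3 valence electrons; B⁺ still has 2 valence electrons; Al⁺ still has 2 valence electrons.
All are still removing valence electrons, so compare the +1 ions as you would atoms: IE_2 generally rises across a period (higher Z_eff) and falls down a group (larger shell), subject to the usual subshell exceptions.
Valence configurations: Si⁺ [Ne]3s²3p¹, B⁺ [He]2s², Al⁺ [Ne]3s².
Si⁺ loses a lone 3p electron whereas Al⁺ must break into a filled 3s² pair, so IE_2(Al) > IE_2(Si) even though Si has the higher nuclear charge.
Approximate IE_2 values (kJ/mol): Si 1577, B 2427, Al 1817.
So the second ionization energies run Si < Al < B.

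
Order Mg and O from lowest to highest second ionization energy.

Mg < O

Consider each +1 ion: Mg⁺ still has 1 valence electron; O⁺ still has 5 valence electrons.
All are still removing valence electrons, so compare the +1 ions as you would atoms: IE_2 generally rises across a period (higher Z_eff) and falls down a group (larger shell), subject to the usual subshell exceptions.
Valence configurations: Mg⁺ [Ne]3s¹, O⁺ [He]2s²2p³.
The numbers (kJ/mol): Mg 1451, O 3388.
Hence IE_2: Mg < O.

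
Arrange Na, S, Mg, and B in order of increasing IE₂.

Mg < S < B < Na

The second ionization energy removes an electron from the +1 ion. For each element: Na⁺ is the bare [Ne] core; S⁺ still has 5 valence electrons; Mg⁺ still has 1 valence electron; B⁺ still has 2 valence electrons.
Core electrons are held far more tightly than valence electrons, so Na tops the IE_2 order.
Valence configurations: S⁺ [Ne]3s²3p³, Mg⁺ [Ne]3s¹, B⁺ [He]2s².
Approximate IE_2 values (kJ/mol): Na 4562, S 2252, Mg 1451, B 2427.
So the second ionization energies run Mg < S < B < Na.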